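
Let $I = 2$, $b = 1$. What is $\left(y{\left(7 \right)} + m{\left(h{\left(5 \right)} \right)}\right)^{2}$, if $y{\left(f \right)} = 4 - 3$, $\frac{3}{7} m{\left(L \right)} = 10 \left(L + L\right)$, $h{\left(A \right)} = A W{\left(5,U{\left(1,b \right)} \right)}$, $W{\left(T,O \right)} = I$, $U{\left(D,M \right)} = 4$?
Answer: $\frac{1968409}{9} \approx 2.1871 \cdot 10^{5}$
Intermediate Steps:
$W{\left(T,O \right)} = 2$
$h{\left(A \right)} = 2 A$ ($h{\left(A \right)} = A 2 = 2 A$)
$m{\left(L \right)} = \frac{140 L}{3}$ ($m{\left(L \right)} = \frac{7 \cdot 10 \left(L + L\right)}{3} = \frac{7 \cdot 10 \cdot 2 L}{3} = \frac{7 \cdot 20 L}{3} = \frac{140 L}{3}$)
$y{\left(f \right)} = 1$ ($y{\left(f \right)} = 4 - 3 = 1$)
$\left(y{\left(7 \right)} + m{\left(h{\left(5 \right)} \right)}\right)^{2} = \left(1 + \frac{140 \cdot 2 \cdot 5}{3}\right)^{2} = \left(1 + \frac{140}{3} \cdot 10\right)^{2} = \left(1 + \frac{1400}{3}\right)^{2} = \left(\frac{1403}{3}\right)^{2} = \frac{1968409}{9}$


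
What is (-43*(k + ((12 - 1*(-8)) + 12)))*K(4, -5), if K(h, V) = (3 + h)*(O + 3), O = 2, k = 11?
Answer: -64715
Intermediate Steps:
K(h, V) = 15 + 5*h (K(h, V) = (3 + h)*(2 + 3) = (3 + h)*5 = 15 + 5*h)
(-43*(k + ((12 - 1*(-8)) + 12)))*K(4, -5) = (-43*(11 + ((12 - 1*(-8)) + 12)))*(15 + 5*4) = (-43*(11 + ((12 + 8) + 12)))*(15 + 20) = -43*(11 + (20 + 12))*35 = -43*(11 + 32)*35 = -43*43*35 = -1849*35 = -64715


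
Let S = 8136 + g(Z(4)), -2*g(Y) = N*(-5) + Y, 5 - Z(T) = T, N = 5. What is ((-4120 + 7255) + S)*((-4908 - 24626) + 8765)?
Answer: -234336627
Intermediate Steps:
Z(T) = 5 - T
g(Y) = 25/2 - Y/2 (g(Y) = -(5*(-5) + Y)/2 = -(-25 + Y)/2 = 25/2 - Y/2)
S = 8148 (S = 8136 + (25/2 - (5 - 1*4)/2) = 8136 + (25/2 - (5 - 4)/2) = 8136 + (25/2 - 1/2*1) = 8136 + (25/2 - 1/2) = 8136 + 12 = 8148)
((-4120 + 7255) + S)*((-4908 - 24626) + 8765) = ((-4120 + 7255) + 8148)*((-4908 - 24626) + 8765) = (3135 + 8148)*(-29534 + 8765) = 11283*(-20769) = -234336627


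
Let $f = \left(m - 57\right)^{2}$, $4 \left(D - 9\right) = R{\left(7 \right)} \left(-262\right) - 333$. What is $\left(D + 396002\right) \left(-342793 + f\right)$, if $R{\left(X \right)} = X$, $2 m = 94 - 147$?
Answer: $- \frac{2124908482191}{16} \approx -1.3281 \cdot 10^{11}$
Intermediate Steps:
$m = - \frac{53}{2}$ ($m = \frac{94 - 147}{2} = \frac{1}{2} \left(-53\right) = - \frac{53}{2} \approx -26.5$)
$D = - \frac{2131}{4}$ ($D = 9 + \frac{7 \left(-262\right) - 333}{4} = 9 + \frac{-1834 - 333}{4} = 9 + \frac{1}{4} \left(-2167\right) = 9 - \frac{2167}{4} = - \frac{2131}{4} \approx -532.75$)
$f = \frac{27889}{4}$ ($f = \left(- \frac{53}{2} - 57\right)^{2} = \left(- \frac{167}{2}\right)^{2} = \frac{27889}{4} \approx 6972.3$)
$\left(D + 396002\right) \left(-342793 + f\right) = \left(- \frac{2131}{4} + 396002\right) \left(-342793 + \frac{27889}{4}\right) = \frac{1581877}{4} \left(- \frac{1343283}{4}\right) = - \frac{2124908482191}{16}$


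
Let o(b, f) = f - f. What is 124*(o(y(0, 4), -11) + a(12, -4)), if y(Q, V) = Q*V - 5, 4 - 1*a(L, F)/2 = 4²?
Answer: -2976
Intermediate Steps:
a(L, F) = -24 (a(L, F) = 8 - 2*4² = 8 - 2*16 = 8 - 32 = -24)
y(Q, V) = -5 + Q*V
o(b, f) = 0
124*(o(y(0, 4), -11) + a(12, -4)) = 124*(0 - 24) = 124*(-24) = -2976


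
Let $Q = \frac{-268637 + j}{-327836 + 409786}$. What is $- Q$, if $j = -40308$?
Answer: $\frac{61789}{16390} \approx 3.7699$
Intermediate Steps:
$Q = - \frac{61789}{16390}$ ($Q = \frac{-268637 - 40308}{-327836 + 409786} = - \frac{308945}{81950} = \left(-308945\right) \frac{1}{81950} = - \frac{61789}{16390} \approx -3.7699$)
$- Q = \left(-1\right) \left(- \frac{61789}{16390}\right) = \frac{61789}{16390}$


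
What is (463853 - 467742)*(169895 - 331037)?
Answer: 626681238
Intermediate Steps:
(463853 - 467742)*(169895 - 331037) = -3889*(-161142) = 626681238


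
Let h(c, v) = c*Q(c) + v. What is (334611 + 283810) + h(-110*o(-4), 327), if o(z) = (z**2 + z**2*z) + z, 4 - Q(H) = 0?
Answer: 641628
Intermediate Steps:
Q(H) = 4 (Q(H) = 4 - 1*0 = 4 + 0 = 4)
o(z) = z + z**2 + z**3 (o(z) = (z**2 + z**3) + z = z + z**2 + z**3)
h(c, v) = v + 4*c (h(c, v) = c*4 + v = 4*c + v = v + 4*c)
(334611 + 283810) + h(-110*o(-4), 327) = (334611 + 283810) + (327 + 4*(-(-440)*(1 - 4 + (-4)**2))) = 618421 + (327 + 4*(-(-440)*(1 - 4 + 16))) = 618421 + (327 + 4*(-(-440)*13)) = 618421 + (327 + 4*(-110*(-52))) = 618421 + (327 + 4*5720) = 618421 + (327 + 22880) = 618421 + 23207 = 641628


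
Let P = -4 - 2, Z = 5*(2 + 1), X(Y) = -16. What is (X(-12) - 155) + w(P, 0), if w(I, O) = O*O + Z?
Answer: -156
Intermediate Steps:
Z = 15 (Z = 5*3 = 15)
P = -6
w(I, O) = 15 + O² (w(I, O) = O*O + 15 = O² + 15 = 15 + O²)
(X(-12) - 155) + w(P, 0) = (-16 - 155) + (15 + 0²) = -171 + (15 + 0) = -171 + 15 = -156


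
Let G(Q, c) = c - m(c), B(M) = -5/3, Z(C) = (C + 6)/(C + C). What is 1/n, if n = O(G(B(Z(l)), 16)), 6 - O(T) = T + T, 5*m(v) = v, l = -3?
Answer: -5/98 ≈ -0.051020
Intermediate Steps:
m(v) = v/5
Z(C) = (6 + C)/(2*C) (Z(C) = (6 + C)/((2*C)) = (6 + C)*(1/(2*C)) = (6 + C)/(2*C))
B(M) = -5/3 (B(M) = -5*⅓ = -5/3)
G(Q, c) = 4*c/5 (G(Q, c) = c - c/5 = 4*c/5)
O(T) = 6 - 2*T (O(T) = 6 - (T + T) = 6 - 2*T)
n = -98/5 (n = 6 - 8*16/5 = 6 - 2*64/5 = 6 - 128/5 = -98/5 ≈ -19.600)
1/n = 1/(-98/5) = -5/98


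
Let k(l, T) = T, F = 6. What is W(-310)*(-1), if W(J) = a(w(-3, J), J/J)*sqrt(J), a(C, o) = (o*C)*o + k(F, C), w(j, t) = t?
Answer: 620*I*sqrt(310) ≈ 10916.0*I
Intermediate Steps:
a(C, o) = C + C*o**2 (a(C, o) = (o*C)*o + C = (C*o)*o + C = C*o**2 + C = C + C*o**2)
W(J) = 2*J**(3/2) (W(J) = (J*(1 + (J/J)**2))*sqrt(J) = (J*(1 + 1**2))*sqrt(J) = (J*(1 + 1))*sqrt(J) = (J*2)*sqrt(J) = (2*J)*sqrt(J) = 2*J**(3/2))
W(-310)*(-1) = (2*(-310)**(3/2))*(-1) = (2*(-310*I*sqrt(310)))*(-1) = -620*I*sqrt(310)*(-1) = 620*I*sqrt(310)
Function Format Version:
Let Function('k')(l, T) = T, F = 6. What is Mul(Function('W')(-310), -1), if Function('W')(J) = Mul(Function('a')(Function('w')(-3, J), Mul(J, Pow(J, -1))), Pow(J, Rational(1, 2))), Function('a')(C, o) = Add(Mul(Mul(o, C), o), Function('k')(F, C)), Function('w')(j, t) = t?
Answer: Mul(620, I, Pow(310, Rational(1, 2))) ≈ Mul(10916., I)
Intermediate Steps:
Function('a')(C, o) = Add(C, Mul(C, Pow(o, 2))) (Function('a')(C, o) = Add(Mul(Mul(o, C), o), C) = Add(Mul(Mul(C, o), o), C) = Add(Mul(C, Pow(o, 2)), C) = Add(C, Mul(C, Pow(o, 2))))
Function('W')(J) = Mul(2, Pow(J, Rational(3, 2))) (Function('W')(J) = Mul(Mul(J, Add(1, Pow(Mul(J, Pow(J, -1)), 2))), Pow(J, Rational(1, 2))) = Mul(Mul(J, Add(1, Pow(1, 2))), Pow(J, Rational(1, 2))) = Mul(Mul(J, Add(1, 1)), Pow(J, Rational(1, 2))) = Mul(Mul(J, 2), Pow(J, Rational(1, 2))) = Mul(Mul(2, J), Pow(J, Rational(1, 2))) = Mul(2, Pow(J, Rational(3, 2))))
Mul(Function('W')(-310), -1) = Mul(Mul(2, Pow(-310, Rational(3, 2))), -1) = Mul(Mul(2, Mul(-310, I, Pow(310, Rational(1, 2)))), -1) = Mul(Mul(-620, I, Pow(310, Rational(1, 2))), -1) = Mul(620, I, Pow(310, Rational(1, 2)))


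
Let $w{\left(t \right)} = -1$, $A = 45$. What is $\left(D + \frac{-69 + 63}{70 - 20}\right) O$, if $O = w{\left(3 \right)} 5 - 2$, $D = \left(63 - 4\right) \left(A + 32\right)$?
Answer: $- \frac{795004}{25} \approx -31800.0$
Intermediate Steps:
$D = 4543$ ($D = \left(63 - 4\right) \left(45 + 32\right) = 59 \cdot 77 = 4543$)
$O = -7$ ($O = \left(-1\right) 5 - 2 = -5 - 2 = -7$)
$\left(D + \frac{-69 + 63}{70 - 20}\right) O = \left(4543 + \frac{-69 + 63}{70 - 20}\right) \left(-7\right) = \left(4543 - \frac{6}{50}\right) \left(-7\right) = \left(4543 - \frac{3}{25}\right) \left(-7\right) = \frac{113572}{25} \left(-7\right) = - \frac{795004}{25}$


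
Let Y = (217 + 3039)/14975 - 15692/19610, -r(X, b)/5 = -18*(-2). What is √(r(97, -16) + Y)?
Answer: 131*I*√362979895946/5873195 ≈ 13.438*I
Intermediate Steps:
r(X, b) = -180 (r(X, b) = -(-90)*(-2) = -5*36 = -180)
Y = -17113754/29365975 (Y = 3256*(1/14975) - 15692*1/19610 = 3256/14975 - 7846/9805 = -17113754/29365975 ≈ -0.58278)
√(r(97, -16) + Y) = √(-180 - 17113754/29365975) = √(-5302989254/29365975) = 131*I*√362979895946/5873195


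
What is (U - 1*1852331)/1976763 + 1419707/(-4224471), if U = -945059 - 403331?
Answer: -5442592437344/2783592655791 ≈ -1.9552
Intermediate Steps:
U = -1348390
(U - 1*1852331)/1976763 + 1419707/(-4224471) = (-1348390 - 1*1852331)/1976763 + 1419707/(-4224471) = (-1348390 - 1852331)*(1/1976763) + 1419707*(-1/4224471) = -3200721*1/1976763 - 1419707/4224471 = -1066907/658921 - 1419707/4224471 = -5442592437344/2783592655791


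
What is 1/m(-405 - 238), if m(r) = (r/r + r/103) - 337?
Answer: -103/35251 ≈ -0.0029219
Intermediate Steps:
m(r) = -336 + r/103 (m(r) = (1 + r*(1/103)) - 337 = (1 + r/103) - 337 = -336 + r/103)
1/m(-405 - 238) = 1/(-336 + (-405 - 238)/103) = 1/(-336 + (1/103)*(-643)) = 1/(-336 - 643/103) = 1/(-35251/103) = -103/35251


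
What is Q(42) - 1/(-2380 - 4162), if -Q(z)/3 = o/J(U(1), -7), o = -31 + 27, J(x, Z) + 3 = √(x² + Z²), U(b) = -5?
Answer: 235577/425230 + 12*√74/65 ≈ 2.1421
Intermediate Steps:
J(x, Z) = -3 + √(Z² + x²) (J(x, Z) = -3 + √(x² + Z²) = -3 + √(Z² + x²))
o = -4
Q(z) = 12/(-3 + √74) (Q(z) = -(-12)/(-3 + √((-7)² + (-5)²)) = -(-12)/(-3 + √(49 + 25)) = -(-12)/(-3 + √74) = 12/(-3 + √74))
Q(42) - 1/(-2380 - 4162) = (36/65 + 12*√74/65) - 1/(-2380 - 4162) = (36/65 + 12*√74/65) - 1/(-6542) = (36/65 + 12*√74/65) - 1*(-1/6542) = (36/65 + 12*√74/65) + 1/6542 = 235577/425230 + 12*√74/65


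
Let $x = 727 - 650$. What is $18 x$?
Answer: $1386$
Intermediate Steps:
$x = 77$ ($x = 727 - 650 = 77$)
$18 x = 18 \cdot 77 = 1386$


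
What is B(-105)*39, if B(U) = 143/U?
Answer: -1859/35 ≈ -53.114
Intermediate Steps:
B(-105)*39 = (143/(-105))*39 = (143*(-1/105))*39 = -143/105*39 = -1859/35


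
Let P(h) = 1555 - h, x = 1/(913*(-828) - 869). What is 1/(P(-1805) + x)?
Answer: 756833/2542958879 ≈ 0.00029762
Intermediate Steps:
x = -1/756833 (x = 1/(-755964 - 869) = 1/(-756833) = -1/756833 ≈ -1.3213e-6)
1/(P(-1805) + x) = 1/((1555 - 1*(-1805)) - 1/756833) = 1/((1555 + 1805) - 1/756833) = 1/(3360 - 1/756833) = 1/(2542958879/756833) = 756833/2542958879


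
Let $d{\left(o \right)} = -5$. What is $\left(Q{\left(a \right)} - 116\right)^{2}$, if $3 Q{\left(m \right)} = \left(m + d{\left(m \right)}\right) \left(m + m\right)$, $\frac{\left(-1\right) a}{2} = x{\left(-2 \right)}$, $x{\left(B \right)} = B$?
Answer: $\frac{126736}{9} \approx 14082.0$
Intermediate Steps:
$a = 4$ ($a = \left(-2\right) \left(-2\right) = 4$)
$Q{\left(m \right)} = \frac{2 m \left(-5 + m\right)}{3}$ ($Q{\left(m \right)} = \frac{\left(m - 5\right) \left(m + m\right)}{3} = \frac{\left(-5 + m\right) 2 m}{3} = \frac{2 m \left(-5 + m\right)}{3}$)
$\left(Q{\left(a \right)} - 116\right)^{2} = \left(\frac{2}{3} \cdot 4 \left(-5 + 4\right) - 116\right)^{2} = \left(\frac{2}{3} \cdot 4 \left(-1\right) - 116\right)^{2} = \left(- \frac{8}{3} - 116\right)^{2} = \left(- \frac{356}{3}\right)^{2} = \frac{126736}{9}$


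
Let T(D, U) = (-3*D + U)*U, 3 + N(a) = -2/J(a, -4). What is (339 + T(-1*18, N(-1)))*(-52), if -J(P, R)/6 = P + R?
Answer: -2138812/225 ≈ -9505.8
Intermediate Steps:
J(P, R) = -6*P - 6*R (J(P, R) = -6*(P + R) = -6*P - 6*R)
N(a) = -3 - 2/(24 - 6*a) (N(a) = -3 - 2/(-6*a - 6*(-4)) = -3 - 2/(-6*a + 24) = -3 - 2/(24 - 6*a))
T(D, U) = U*(U - 3*D) (T(D, U) = (U - 3*D)*U = U*(U - 3*D))
(339 + T(-1*18, N(-1)))*(-52) = (339 + ((37 - 9*(-1))/(3*(-4 - 1)))*((37 - 9*(-1))/(3*(-4 - 1)) - (-3)*18))*(-52) = (339 + ((⅓)*(37 + 9)/(-5))*((⅓)*(37 + 9)/(-5) - 3*(-18)))*(-52) = (339 + ((⅓)*(-⅕)*46)*((⅓)*(-⅕)*46 + 54))*(-52) = (339 - 46*(-46/15 + 54)/15)*(-52) = (339 - 46/15*764/15)*(-52) = (339 - 35144/225)*(-52) = (41131/225)*(-52) = -2138812/225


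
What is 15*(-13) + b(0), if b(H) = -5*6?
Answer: -225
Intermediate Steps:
b(H) = -30
15*(-13) + b(0) = 15*(-13) - 30 = -195 - 30 = -225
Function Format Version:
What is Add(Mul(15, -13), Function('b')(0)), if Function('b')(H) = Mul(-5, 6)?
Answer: -225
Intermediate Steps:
Function('b')(H) = -30
Add(Mul(15, -13), Function('b')(0)) = Add(Mul(15, -13), -30) = Add(-195, -30) = -225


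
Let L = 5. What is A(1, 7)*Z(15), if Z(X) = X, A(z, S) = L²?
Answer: 375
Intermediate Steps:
A(z, S) = 25 (A(z, S) = 5² = 25)
A(1, 7)*Z(15) = 25*15 = 375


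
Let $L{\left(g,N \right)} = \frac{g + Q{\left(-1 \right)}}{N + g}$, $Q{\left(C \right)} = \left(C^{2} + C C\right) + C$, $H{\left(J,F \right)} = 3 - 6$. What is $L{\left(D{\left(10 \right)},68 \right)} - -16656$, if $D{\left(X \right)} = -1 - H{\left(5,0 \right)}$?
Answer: $\frac{1165923}{70} \approx 16656.0$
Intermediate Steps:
$H{\left(J,F \right)} = -3$ ($H{\left(J,F \right)} = 3 - 6 = -3$)
$Q{\left(C \right)} = C + 2 C^{2}$ ($Q{\left(C \right)} = \left(C^{2} + C^{2}\right) + C = 2 C^{2} + C = C + 2 C^{2}$)
$D{\left(X \right)} = 2$ ($D{\left(X \right)} = -1 - -3 = -1 + 3 = 2$)
$L{\left(g,N \right)} = \frac{1 + g}{N + g}$ ($L{\left(g,N \right)} = \frac{g - \left(1 + 2 \left(-1\right)\right)}{N + g} = \frac{g - \left(1 - 2\right)}{N + g} = \frac{g - -1}{N + g} = \frac{g + 1}{N + g} = \frac{1 + g}{N + g}$)
$L{\left(D{\left(10 \right)},68 \right)} - -16656 = \frac{1 + 2}{68 + 2} - -16656 = \frac{1}{70} \cdot 3 + 16656 = \frac{3}{70} + 16656 = \frac{1165923}{70}$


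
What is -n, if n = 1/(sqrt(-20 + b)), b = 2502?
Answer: -sqrt(2482)/2482 ≈ -0.020072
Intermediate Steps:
n = sqrt(2482)/2482 (n = 1/(sqrt(-20 + 2502)) = 1/(sqrt(2482)) = sqrt(2482)/2482 ≈ 0.020072)
-n = -sqrt(2482)/2482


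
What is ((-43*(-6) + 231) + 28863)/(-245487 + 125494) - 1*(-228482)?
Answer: 27416211274/119993 ≈ 2.2848e+5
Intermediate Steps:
((-43*(-6) + 231) + 28863)/(-245487 + 125494) - 1*(-228482) = ((258 + 231) + 28863)/(-119993) + 228482 = (489 + 28863)*(-1/119993) + 228482 = 29352*(-1/119993) + 228482 = -29352/119993 + 228482 = 27416211274/119993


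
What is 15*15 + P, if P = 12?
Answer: 237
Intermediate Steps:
15*15 + P = 15*15 + 12 = 225 + 12 = 237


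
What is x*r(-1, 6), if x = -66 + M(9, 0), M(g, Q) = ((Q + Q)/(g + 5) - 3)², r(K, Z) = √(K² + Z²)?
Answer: -57*√37 ≈ -346.72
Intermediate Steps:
M(g, Q) = (-3 + 2*Q/(5 + g))² (M(g, Q) = ((2*Q)/(5 + g) - 3)² = (2*Q/(5 + g) - 3)² = (-3 + 2*Q/(5 + g))²)
x = -57 (x = -66 + (15 - 2*0 + 3*9)²/(5 + 9)² = -66 + (15 + 0 + 27)²/14² = -66 + (1/196)*42² = -66 + (1/196)*1764 = -66 + 9 = -57)
x*r(-1, 6) = -57*√((-1)² + 6²) = -57*√(1 + 36) = -57*√37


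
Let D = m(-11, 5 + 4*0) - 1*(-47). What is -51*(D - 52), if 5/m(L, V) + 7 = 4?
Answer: 340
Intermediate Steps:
m(L, V) = -5/3 (m(L, V) = 5/(-7 + 4) = 5/(-3) = 5*(-⅓) = -5/3)
D = 136/3 (D = -5/3 - 1*(-47) = -5/3 + 47 = 136/3 ≈ 45.333)
-51*(D - 52) = -51*(136/3 - 52) = -51*(-20/3) = 340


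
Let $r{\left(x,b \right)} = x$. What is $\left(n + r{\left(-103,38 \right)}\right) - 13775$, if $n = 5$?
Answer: $-13873$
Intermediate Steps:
$\left(n + r{\left(-103,38 \right)}\right) - 13775 = \left(5 - 103\right) - 13775 = -98 - 13775 = -13873$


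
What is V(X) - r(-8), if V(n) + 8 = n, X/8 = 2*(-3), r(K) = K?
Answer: -48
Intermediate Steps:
X = -48 (X = 8*(2*(-3)) = 8*(-6) = -48)
V(n) = -8 + n
V(X) - r(-8) = (-8 - 48) - 1*(-8) = -56 + 8 = -48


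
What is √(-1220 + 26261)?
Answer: √25041 ≈ 158.24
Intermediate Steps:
√(-1220 + 26261) = √25041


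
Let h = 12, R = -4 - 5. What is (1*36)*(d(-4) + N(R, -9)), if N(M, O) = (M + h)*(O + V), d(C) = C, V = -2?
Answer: -1332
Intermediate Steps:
R = -9
N(M, O) = (-2 + O)*(12 + M) (N(M, O) = (M + 12)*(O - 2) = (12 + M)*(-2 + O) = (-2 + O)*(12 + M))
(1*36)*(d(-4) + N(R, -9)) = (1*36)*(-4 + (-24 - 2*(-9) + 12*(-9) - 9*(-9))) = 36*(-4 + (-24 + 18 - 108 + 81)) = 36*(-4 - 33) = 36*(-37) = -1332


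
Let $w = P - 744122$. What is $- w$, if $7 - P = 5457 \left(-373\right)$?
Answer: $-1291346$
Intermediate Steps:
$P = 2035468$ ($P = 7 - 5457 \left(-373\right) = 7 - -2035461 = 7 + 2035461 = 2035468$)
$w = 1291346$ ($w = 2035468 - 744122 = 1291346$)
$- w = \left(-1\right) 1291346 = -1291346$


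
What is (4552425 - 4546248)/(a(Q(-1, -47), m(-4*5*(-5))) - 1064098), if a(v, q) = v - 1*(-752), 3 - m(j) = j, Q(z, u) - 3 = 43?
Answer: -6177/1063300 ≈ -0.0058093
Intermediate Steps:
Q(z, u) = 46 (Q(z, u) = 3 + 43 = 46)
m(j) = 3 - j
a(v, q) = 752 + v (a(v, q) = v + 752 = 752 + v)
(4552425 - 4546248)/(a(Q(-1, -47), m(-4*5*(-5))) - 1064098) = (4552425 - 4546248)/((752 + 46) - 1064098) = 6177/(798 - 1064098) = 6177/(-1063300) = 6177*(-1/1063300) = -6177/1063300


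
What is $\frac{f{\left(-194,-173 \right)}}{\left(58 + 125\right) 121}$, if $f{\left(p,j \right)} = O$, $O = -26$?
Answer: $- \frac{26}{22143} \approx -0.0011742$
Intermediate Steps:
$f{\left(p,j \right)} = -26$
$\frac{f{\left(-194,-173 \right)}}{\left(58 + 125\right) 121} = - \frac{26}{\left(58 + 125\right) 121} = - \frac{26}{183 \cdot 121} = - \frac{26}{22143}$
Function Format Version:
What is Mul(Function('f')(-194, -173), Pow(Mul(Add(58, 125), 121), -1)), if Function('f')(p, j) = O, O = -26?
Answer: Rational(-26, 22143) ≈ -0.0011742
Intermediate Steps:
Function('f')(p, j) = -26
Mul(Function('f')(-194, -173), Pow(Mul(Add(58, 125), 121), -1)) = Mul(-26, Pow(Mul(Add(58, 125), 121), -1)) = Mul(-26, Pow(Mul(183, 121), -1)) = Mul(-26, Pow(22143, -1)) = Mul(-26, Rational(1, 22143)) = Rational(-26, 22143)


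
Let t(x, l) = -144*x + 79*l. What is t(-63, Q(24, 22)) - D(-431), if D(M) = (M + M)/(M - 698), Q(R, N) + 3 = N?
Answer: 11936055/1129 ≈ 10572.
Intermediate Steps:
Q(R, N) = -3 + N
D(M) = 2*M/(-698 + M) (D(M) = (2*M)/(-698 + M) = 2*M/(-698 + M))
t(-63, Q(24, 22)) - D(-431) = (-144*(-63) + 79*(-3 + 22)) - 2*(-431)/(-698 - 431) = (9072 + 79*19) - 2*(-431)/(-1129) = (9072 + 1501) - 2*(-431)*(-1)/1129 = 10573 - 1*862/1129 = 10573 - 862/1129 = 11936055/1129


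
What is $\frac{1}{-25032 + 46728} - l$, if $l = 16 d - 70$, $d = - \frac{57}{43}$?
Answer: $\frac{85091755}{932928} \approx 91.209$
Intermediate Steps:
$d = - \frac{57}{43}$ ($d = \left(-57\right) \frac{1}{43} = - \frac{57}{43} \approx -1.3256$)
$l = - \frac{3922}{43}$ ($l = 16 \left(- \frac{57}{43}\right) - 70 = - \frac{912}{43} - 70 = - \frac{3922}{43} \approx -91.209$)
$\frac{1}{-25032 + 46728} - l = \frac{1}{-25032 + 46728} - - \frac{3922}{43} = \frac{1}{21696} + \frac{3922}{43} = \frac{85091755}{932928}$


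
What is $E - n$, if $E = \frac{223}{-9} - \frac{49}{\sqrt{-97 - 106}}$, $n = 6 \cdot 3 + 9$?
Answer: $- \frac{466}{9} + \frac{7 i \sqrt{203}}{29} \approx -51.778 + 3.4391 i$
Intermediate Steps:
$n = 27$ ($n = 18 + 9 = 27$)
$E = - \frac{223}{9} + \frac{7 i \sqrt{203}}{29}$ ($E = 223 \left(- \frac{1}{9}\right) - \frac{49}{\sqrt{-203}} = - \frac{223}{9} - \frac{49}{i \sqrt{203}} = - \frac{223}{9} - 49 \left(- \frac{i \sqrt{203}}{203}\right) = - \frac{223}{9} + \frac{7 i \sqrt{203}}{29} \approx -24.778 + 3.4391 i$)
$E - n = \left(- \frac{223}{9} + \frac{7 i \sqrt{203}}{29}\right) - 27 = - \frac{466}{9} + \frac{7 i \sqrt{203}}{29}$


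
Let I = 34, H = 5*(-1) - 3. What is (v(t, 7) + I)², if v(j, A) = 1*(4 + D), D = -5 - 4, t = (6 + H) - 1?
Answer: 841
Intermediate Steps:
H = -8 (H = -5 - 3 = -8)
t = -3 (t = (6 - 8) - 1 = -2 - 1 = -3)
D = -9
v(j, A) = -5 (v(j, A) = 1*(4 - 9) = 1*(-5) = -5)
(v(t, 7) + I)² = (-5 + 34)² = 29² = 841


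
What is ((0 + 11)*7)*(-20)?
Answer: -1540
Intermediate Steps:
((0 + 11)*7)*(-20) = (11*7)*(-20) = 77*(-20) = -1540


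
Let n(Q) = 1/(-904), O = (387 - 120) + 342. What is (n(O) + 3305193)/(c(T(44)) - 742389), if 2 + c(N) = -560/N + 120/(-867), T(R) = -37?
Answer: -31949555578403/7176156849112 ≈ -4.4522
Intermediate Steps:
c(N) = -618/289 - 560/N (c(N) = -2 + (-560/N + 120/(-867)) = -2 + (-560/N + 120*(-1/867)) = -2 + (-560/N - 40/289) = -2 + (-40/289 - 560/N) = -618/289 - 560/N)
O = 609 (O = 267 + 342 = 609)
n(Q) = -1/904
(n(O) + 3305193)/(c(T(44)) - 742389) = (-1/904 + 3305193)/((-618/289 - 560/(-37)) - 742389) = 2987894471/(904*((-618/289 - 560*(-1/37)) - 742389)) = 2987894471/(904*((-618/289 + 560/37) - 742389)) = 2987894471/(904*(138974/10693 - 742389)) = 2987894471/(904*(-7938226603/10693)) = (2987894471/904)*(-10693/7938226603) = -31949555578403/7176156849112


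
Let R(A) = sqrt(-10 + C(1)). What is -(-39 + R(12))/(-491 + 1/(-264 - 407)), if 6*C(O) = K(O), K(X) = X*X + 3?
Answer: -26169/329462 + 671*I*sqrt(21)/494193 ≈ -0.07943 + 0.0062221*I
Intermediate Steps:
K(X) = 3 + X**2 (K(X) = X**2 + 3 = 3 + X**2)
C(O) = 1/2 + O**2/6 (C(O) = (3 + O**2)/6 = 1/2 + O**2/6)
R(A) = 2*I*sqrt(21)/3 (R(A) = sqrt(-10 + (1/2 + (1/6)*1**2)) = sqrt(-10 + (1/2 + (1/6)*1)) = sqrt(-10 + (1/2 + 1/6)) = sqrt(-10 + 2/3) = sqrt(-28/3) = 2*I*sqrt(21)/3)
-(-39 + R(12))/(-491 + 1/(-264 - 407)) = -(-39 + 2*I*sqrt(21)/3)/(-491 + 1/(-264 - 407)) = -(-39 + 2*I*sqrt(21)/3)/(-491 + 1/(-671)) = -(-39 + 2*I*sqrt(21)/3)/(-491 - 1/671) = -(-39 + 2*I*sqrt(21)/3)/(-329462/671) = -(-39 + 2*I*sqrt(21)/3)*(-671)/329462 = -(26169/329462 - 671*I*sqrt(21)/494193) = -26169/329462 + 671*I*sqrt(21)/494193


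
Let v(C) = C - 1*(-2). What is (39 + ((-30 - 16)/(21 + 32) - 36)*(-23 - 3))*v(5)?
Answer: 370097/53 ≈ 6983.0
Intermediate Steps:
v(C) = 2 + C (v(C) = C + 2 = 2 + C)
(39 + ((-30 - 16)/(21 + 32) - 36)*(-23 - 3))*v(5) = (39 + ((-30 - 16)/(21 + 32) - 36)*(-23 - 3))*(2 + 5) = (39 + (-46/53 - 36)*(-26))*7 = (39 - 1954/53*(-26))*7 = (39 + 50804/53)*7 = (52871/53)*7 = 370097/53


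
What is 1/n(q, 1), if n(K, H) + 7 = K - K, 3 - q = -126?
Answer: -⅐ ≈ -0.14286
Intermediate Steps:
q = 129 (q = 3 - 1*(-126) = 3 + 126 = 129)
n(K, H) = -7 (n(K, H) = -7 + (K - K) = -7 + 0 = -7)
1/n(q, 1) = 1/(-7) = -⅐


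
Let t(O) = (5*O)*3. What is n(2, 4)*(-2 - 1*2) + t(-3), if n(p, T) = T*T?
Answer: -109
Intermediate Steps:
n(p, T) = T**2
t(O) = 15*O
n(2, 4)*(-2 - 1*2) + t(-3) = 4**2*(-2 - 1*2) + 15*(-3) = 16*(-2 - 2) - 45 = 16*(-4) - 45 = -64 - 45 = -109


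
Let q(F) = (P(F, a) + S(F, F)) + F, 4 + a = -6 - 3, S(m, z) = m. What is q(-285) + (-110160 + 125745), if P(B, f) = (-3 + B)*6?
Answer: 13287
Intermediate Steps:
a = -13 (a = -4 + (-6 - 3) = -4 - 9 = -13)
P(B, f) = -18 + 6*B
q(F) = -18 + 8*F (q(F) = ((-18 + 6*F) + F) + F = (-18 + 7*F) + F = -18 + 8*F)
q(-285) + (-110160 + 125745) = (-18 + 8*(-285)) + (-110160 + 125745) = (-18 - 2280) + 15585 = -2298 + 15585 = 13287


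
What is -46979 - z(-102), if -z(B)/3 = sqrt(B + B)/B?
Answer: -46979 - I*sqrt(51)/17 ≈ -46979.0 - 0.42008*I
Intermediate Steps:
z(B) = -3*sqrt(2)/sqrt(B) (z(B) = -3*sqrt(B + B)/B = -3*sqrt(2*B)/B = -3*sqrt(2)*sqrt(B)/B = -3*sqrt(2)/sqrt(B))
-46979 - z(-102) = -46979 - (-3)*sqrt(2)/sqrt(-102) = -46979 - (-3)*sqrt(2)*(-I*sqrt(102)/102) = -46979 - I*sqrt(51)/17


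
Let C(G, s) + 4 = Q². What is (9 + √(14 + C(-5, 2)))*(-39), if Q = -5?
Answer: -351 - 39*√35 ≈ -581.73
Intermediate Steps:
C(G, s) = 21 (C(G, s) = -4 + (-5)² = -4 + 25 = 21)
(9 + √(14 + C(-5, 2)))*(-39) = (9 + √(14 + 21))*(-39) = (9 + √35)*(-39) = -351 - 39*√35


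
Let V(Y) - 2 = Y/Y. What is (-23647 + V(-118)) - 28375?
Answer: -52019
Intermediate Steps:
V(Y) = 3 (V(Y) = 2 + Y/Y = 2 + 1 = 3)
(-23647 + V(-118)) - 28375 = (-23647 + 3) - 28375 = -23644 - 28375 = -52019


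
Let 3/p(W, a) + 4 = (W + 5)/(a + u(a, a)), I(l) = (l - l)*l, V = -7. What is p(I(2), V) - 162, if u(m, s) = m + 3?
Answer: -7971/49 ≈ -162.67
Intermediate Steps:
I(l) = 0 (I(l) = 0*l = 0)
u(m, s) = 3 + m
p(W, a) = 3/(-4 + (5 + W)/(3 + 2*a)) (p(W, a) = 3/(-4 + (W + 5)/(a + (3 + a))) = 3/(-4 + (5 + W)/(3 + 2*a)))
p(I(2), V) - 162 = 3*(3 + 2*(-7))/(-7 + 0 - 8*(-7)) - 162 = 3*(3 - 14)/(-7 + 0 + 56) - 162 = 3*(-11)/49 - 162 = 3*(1/49)*(-11) - 162 = -33/49 - 162 = -7971/49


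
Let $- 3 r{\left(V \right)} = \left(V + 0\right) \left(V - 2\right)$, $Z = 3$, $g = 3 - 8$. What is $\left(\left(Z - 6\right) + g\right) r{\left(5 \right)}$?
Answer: $40$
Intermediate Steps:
$g = -5$ ($g = 3 - 8 = -5$)
$r{\left(V \right)} = - \frac{V \left(-2 + V\right)}{3}$ ($r{\left(V \right)} = - \frac{\left(V + 0\right) \left(V - 2\right)}{3} = - \frac{V \left(-2 + V\right)}{3}$)
$\left(\left(Z - 6\right) + g\right) r{\left(5 \right)} = \left(\left(3 - 6\right) - 5\right) \frac{1}{3} \cdot 5 \left(2 - 5\right) = \left(-3 - 5\right) \frac{1}{3} \cdot 5 \left(2 - 5\right) = - 8 \cdot \frac{1}{3} \cdot 5 \left(-3\right) = \left(-8\right) \left(-5\right) = 40$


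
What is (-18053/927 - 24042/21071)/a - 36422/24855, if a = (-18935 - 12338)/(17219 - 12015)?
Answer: 904141282351286/460080952486335 ≈ 1.9652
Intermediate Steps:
a = -31273/5204 ≈ -6.0094
(-18053/927 - 24042/21071)/a - 36422/24855 = (-18053/927 - 24042/21071)/(-31273/5204) - 36422/24855 = (-18053*1/927 - 24042*1/21071)*(-5204/31273) - 36422*1/24855 = (-18053/927 - 24042/21071)*(-5204/31273) - 36422/24855 = -402681697/19532817*(-5204/31273) - 36422/24855 = 190505050108/55531798731 - 36422/24855 = 904141282351286/460080952486335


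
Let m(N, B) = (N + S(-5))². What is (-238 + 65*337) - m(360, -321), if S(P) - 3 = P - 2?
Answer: -105069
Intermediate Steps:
S(P) = 1 + P (S(P) = 3 + (P - 2) = 3 + (-2 + P) = 1 + P)
m(N, B) = (-4 + N)² (m(N, B) = (N + (1 - 5))² = (N - 4)² = (-4 + N)²)
(-238 + 65*337) - m(360, -321) = (-238 + 65*337) - (-4 + 360)² = (-238 + 21905) - 1*356² = 21667 - 1*126736 = 21667 - 126736 = -105069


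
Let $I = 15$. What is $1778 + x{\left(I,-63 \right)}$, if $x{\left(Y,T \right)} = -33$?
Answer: $1745$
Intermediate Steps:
$1778 + x{\left(I,-63 \right)} = 1778 - 33 = 1745$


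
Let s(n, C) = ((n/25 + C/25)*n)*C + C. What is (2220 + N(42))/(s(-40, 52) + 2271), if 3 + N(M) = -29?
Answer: 10940/6623 ≈ 1.6518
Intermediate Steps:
N(M) = -32 (N(M) = -3 - 29 = -32)
s(n, C) = C + C*n*(C/25 + n/25) (s(n, C) = ((n*(1/25) + C*(1/25))*n)*C + C = ((n/25 + C/25)*n)*C + C = ((C/25 + n/25)*n)*C + C = (n*(C/25 + n/25))*C + C = C*n*(C/25 + n/25) + C = C + C*n*(C/25 + n/25))
(2220 + N(42))/(s(-40, 52) + 2271) = (2220 - 32)/((1/25)*52*(25 + (-40)² + 52*(-40)) + 2271) = 2188/((1/25)*52*(25 + 1600 - 2080) + 2271) = 2188/((1/25)*52*(-455) + 2271) = 2188/(-4732/5 + 2271) = 2188/(6623/5) = 2188*(5/6623) = 10940/6623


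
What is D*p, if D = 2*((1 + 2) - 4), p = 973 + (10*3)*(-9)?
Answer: -1406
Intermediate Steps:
p = 703 (p = 973 + 30*(-9) = 973 - 270 = 703)
D = -2 (D = 2*(3 - 4) = 2*(-1) = -2)
D*p = -2*703 = -1406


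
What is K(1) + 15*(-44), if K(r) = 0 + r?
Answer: -659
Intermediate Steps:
K(r) = r
K(1) + 15*(-44) = 1 + 15*(-44) = 1 - 660 = -659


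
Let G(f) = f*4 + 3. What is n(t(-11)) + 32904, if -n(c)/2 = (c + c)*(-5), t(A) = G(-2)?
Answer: 32804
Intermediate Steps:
G(f) = 3 + 4*f (G(f) = 4*f + 3 = 3 + 4*f)
t(A) = -5 (t(A) = 3 + 4*(-2) = 3 - 8 = -5)
n(c) = 20*c (n(c) = -2*(c + c)*(-5) = -2*2*c*(-5) = -(-20)*c = 20*c)
n(t(-11)) + 32904 = 20*(-5) + 32904 = -100 + 32904 = 32804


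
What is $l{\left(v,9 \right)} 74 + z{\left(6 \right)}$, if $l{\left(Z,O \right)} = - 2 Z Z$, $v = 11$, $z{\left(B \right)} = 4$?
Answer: $-17904$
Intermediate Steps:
$l{\left(Z,O \right)} = - 2 Z^{2}$
$l{\left(v,9 \right)} 74 + z{\left(6 \right)} = - 2 \cdot 11^{2} \cdot 74 + 4 = \left(-2\right) 121 \cdot 74 + 4 = \left(-242\right) 74 + 4 = -17908 + 4 = -17904$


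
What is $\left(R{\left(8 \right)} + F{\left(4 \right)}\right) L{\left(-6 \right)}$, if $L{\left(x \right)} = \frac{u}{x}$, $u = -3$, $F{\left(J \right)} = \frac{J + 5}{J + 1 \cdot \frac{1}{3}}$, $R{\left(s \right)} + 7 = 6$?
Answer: $\frac{7}{13} \approx 0.53846$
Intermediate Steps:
$R{\left(s \right)} = -1$ ($R{\left(s \right)} = -7 + 6 = -1$)
$F{\left(J \right)} = \frac{5 + J}{\frac{1}{3} + J}$ ($F{\left(J \right)} = \frac{5 + J}{J + 1 \cdot \frac{1}{3}} = \frac{5 + J}{J + \frac{1}{3}} = \frac{5 + J}{\frac{1}{3} + J}$)
$L{\left(x \right)} = - \frac{3}{x}$
$\left(R{\left(8 \right)} + F{\left(4 \right)}\right) L{\left(-6 \right)} = \left(-1 + \frac{3 \left(5 + 4\right)}{1 + 3 \cdot 4}\right) \left(- \frac{3}{-6}\right) = \left(-1 + 3 \frac{1}{1 + 12} \cdot 9\right) \left(\left(-3\right) \left(- \frac{1}{6}\right)\right) = \left(-1 + 3 \cdot \frac{1}{13} \cdot 9\right) \frac{1}{2} = \left(-1 + \frac{27}{13}\right) \frac{1}{2} = \frac{14}{13} \cdot \frac{1}{2} = \frac{7}{13}$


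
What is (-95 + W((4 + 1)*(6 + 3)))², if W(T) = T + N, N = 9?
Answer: 1681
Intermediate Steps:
W(T) = 9 + T (W(T) = T + 9 = 9 + T)
(-95 + W((4 + 1)*(6 + 3)))² = (-95 + (9 + (4 + 1)*(6 + 3)))² = (-95 + (9 + 5*9))² = (-95 + (9 + 45))² = (-95 + 54)² = (-41)² = 1681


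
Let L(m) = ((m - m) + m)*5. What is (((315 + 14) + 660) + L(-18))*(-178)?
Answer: -160022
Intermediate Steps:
L(m) = 5*m (L(m) = (0 + m)*5 = m*5 = 5*m)
(((315 + 14) + 660) + L(-18))*(-178) = (((315 + 14) + 660) + 5*(-18))*(-178) = ((329 + 660) - 90)*(-178) = (989 - 90)*(-178) = 899*(-178) = -160022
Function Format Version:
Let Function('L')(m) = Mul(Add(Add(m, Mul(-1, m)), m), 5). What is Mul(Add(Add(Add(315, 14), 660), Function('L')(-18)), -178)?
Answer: -160022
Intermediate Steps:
Function('L')(m) = Mul(5, m) (Function('L')(m) = Mul(Add(0, m), 5) = Mul(m, 5) = Mul(5, m))
Mul(Add(Add(Add(315, 14), 660), Function('L')(-18)), -178) = Mul(Add(Add(Add(315, 14), 660), Mul(5, -18)), -178) = Mul(Add(Add(329, 660), -90), -178) = Mul(Add(989, -90), -178) = Mul(899, -178) = -160022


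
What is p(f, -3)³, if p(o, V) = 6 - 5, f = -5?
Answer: 1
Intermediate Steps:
p(o, V) = 1
p(f, -3)³ = 1³ = 1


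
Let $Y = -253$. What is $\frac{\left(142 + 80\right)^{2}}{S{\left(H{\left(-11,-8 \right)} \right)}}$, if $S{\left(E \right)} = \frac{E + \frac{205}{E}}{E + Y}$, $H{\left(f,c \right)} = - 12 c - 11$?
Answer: $- \frac{70377552}{743} \approx -94721.0$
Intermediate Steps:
$H{\left(f,c \right)} = -11 - 12 c$
$S{\left(E \right)} = \frac{E + \frac{205}{E}}{-253 + E}$ ($S{\left(E \right)} = \frac{E + \frac{205}{E}}{E - 253} = \frac{E + \frac{205}{E}}{-253 + E}$)
$\frac{\left(142 + 80\right)^{2}}{S{\left(H{\left(-11,-8 \right)} \right)}} = \frac{\left(142 + 80\right)^{2}}{\frac{1}{-11 - -96} \frac{1}{-253 - -85} \left(205 + \left(-11 - -96\right)^{2}\right)} = \frac{222^{2}}{\frac{1}{-11 + 96} \frac{1}{-253 + \left(-11 + 96\right)} \left(205 + \left(-11 + 96\right)^{2}\right)} = \frac{49284}{\frac{1}{85} \frac{1}{-253 + 85} \left(205 + 85^{2}\right)} = \frac{49284}{\frac{1}{85} \frac{1}{-168} \left(205 + 7225\right)} = \frac{49284}{\frac{1}{85} \left(- \frac{1}{168}\right) 7430} = \frac{49284}{- \frac{743}{1428}} = 49284 \left(- \frac{1428}{743}\right) = - \frac{70377552}{743}$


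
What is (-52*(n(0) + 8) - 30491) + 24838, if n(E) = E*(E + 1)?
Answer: -6069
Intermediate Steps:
n(E) = E*(1 + E)
(-52*(n(0) + 8) - 30491) + 24838 = (-52*(0*(1 + 0) + 8) - 30491) + 24838 = (-52*(0*1 + 8) - 30491) + 24838 = (-52*(0 + 8) - 30491) + 24838 = (-52*8 - 30491) + 24838 = (-13*32 - 30491) + 24838 = (-416 - 30491) + 24838 = -30907 + 24838 = -6069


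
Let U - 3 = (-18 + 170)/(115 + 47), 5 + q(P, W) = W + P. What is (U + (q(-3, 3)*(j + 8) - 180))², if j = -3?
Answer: 265233796/6561 ≈ 40426.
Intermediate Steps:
q(P, W) = -5 + P + W (q(P, W) = -5 + (W + P) = -5 + (P + W) = -5 + P + W)
U = 319/81 (U = 3 + (-18 + 170)/(115 + 47) = 3 + 152/162 = 3 + 152*(1/162) = 3 + 76/81 = 319/81 ≈ 3.9383)
(U + (q(-3, 3)*(j + 8) - 180))² = (319/81 + ((-5 - 3 + 3)*(-3 + 8) - 180))² = (319/81 + (-5*5 - 180))² = (319/81 + (-25 - 180))² = (319/81 - 205)² = (-16286/81)² = 265233796/6561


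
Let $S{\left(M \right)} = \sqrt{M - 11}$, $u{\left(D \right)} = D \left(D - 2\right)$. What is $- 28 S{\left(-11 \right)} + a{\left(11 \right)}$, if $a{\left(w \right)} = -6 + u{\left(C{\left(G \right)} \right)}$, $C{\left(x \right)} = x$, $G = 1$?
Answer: $-7 - 28 i \sqrt{22} \approx -7.0 - 131.33 i$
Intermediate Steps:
$u{\left(D \right)} = D \left(-2 + D\right)$
$a{\left(w \right)} = -7$ ($a{\left(w \right)} = -6 + 1 \left(-2 + 1\right) = -6 + 1 \left(-1\right) = -6 - 1 = -7$)
$S{\left(M \right)} = \sqrt{-11 + M}$
$- 28 S{\left(-11 \right)} + a{\left(11 \right)} = - 28 \sqrt{-11 - 11} - 7 = - 28 \sqrt{-22} - 7 = - 28 i \sqrt{22} - 7 = -7 - 28 i \sqrt{22}$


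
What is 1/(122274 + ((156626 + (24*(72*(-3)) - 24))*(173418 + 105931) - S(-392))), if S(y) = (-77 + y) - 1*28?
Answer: 1/42298589653 ≈ 2.3641e-11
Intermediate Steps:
S(y) = -105 + y (S(y) = (-77 + y) - 28 = -105 + y)
1/(122274 + ((156626 + (24*(72*(-3)) - 24))*(173418 + 105931) - S(-392))) = 1/(122274 + ((156626 + (24*(72*(-3)) - 24))*(173418 + 105931) - (-105 - 392))) = 1/(122274 + ((156626 + (24*(-216) - 24))*279349 - 1*(-497))) = 1/(122274 + ((156626 + (-5184 - 24))*279349 + 497)) = 1/(122274 + ((156626 - 5208)*279349 + 497)) = 1/(122274 + (151418*279349 + 497)) = 1/(122274 + (42298466882 + 497)) = 1/(122274 + 42298467379) = 1/42298589653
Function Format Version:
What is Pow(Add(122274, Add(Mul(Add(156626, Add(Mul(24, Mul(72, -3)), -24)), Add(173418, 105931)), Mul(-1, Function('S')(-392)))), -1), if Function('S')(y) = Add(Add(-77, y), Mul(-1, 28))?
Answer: Rational(1, 42298589653) ≈ 2.3641e-11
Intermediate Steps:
Function('S')(y) = Add(-105, y) (Function('S')(y) = Add(Add(-77, y), -28) = Add(-105, y))
Pow(Add(122274, Add(Mul(Add(156626, Add(Mul(24, Mul(72, -3)), -24)), Add(173418, 105931)), Mul(-1, Function('S')(-392)))), -1) = Pow(Add(122274, Add(Mul(Add(156626, Add(Mul(24, Mul(72, -3)), -24)), Add(173418, 105931)), Mul(-1, Add(-105, -392)))), -1) = Pow(Add(122274, Add(Mul(Add(156626, Add(Mul(24, -216), -24)), 279349), Mul(-1, -497))), -1) = Pow(Add(122274, Add(Mul(Add(156626, Add(-5184, -24)), 279349), 497)), -1) = Pow(Add(122274, Add(Mul(Add(156626, -5208), 279349), 497)), -1) = Pow(Add(122274, Add(Mul(151418, 279349), 497)), -1) = Pow(Add(122274, Add(42298466882, 497)), -1) = Pow(Add(122274, 42298467379), -1) = Pow(42298589653, -1) = Rational(1, 42298589653)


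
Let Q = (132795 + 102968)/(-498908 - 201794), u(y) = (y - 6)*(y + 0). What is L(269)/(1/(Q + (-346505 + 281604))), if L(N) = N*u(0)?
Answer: 0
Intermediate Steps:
u(y) = y*(-6 + y) (u(y) = (-6 + y)*y = y*(-6 + y))
L(N) = 0 (L(N) = N*(0*(-6 + 0)) = N*(0*(-6)) = N*0 = 0)
Q = -235763/700702 (Q = 235763/(-700702) = 235763*(-1/700702) = -235763/700702 ≈ -0.33647)
L(269)/(1/(Q + (-346505 + 281604))) = 0/(1/(-235763/700702 + (-346505 + 281604))) = 0/(1/(-235763/700702 - 64901)) = 0/(1/(-45476496265/700702)) = 0/(-700702/45476496265) = 0*(-45476496265/700702) = 0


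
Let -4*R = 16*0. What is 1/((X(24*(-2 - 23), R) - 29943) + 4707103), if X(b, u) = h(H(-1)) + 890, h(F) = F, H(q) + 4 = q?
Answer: 1/4678045 ≈ 2.1376e-7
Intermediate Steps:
H(q) = -4 + q
R = 0 (R = -4*0 = -¼*0 = 0)
X(b, u) = 885 (X(b, u) = (-4 - 1) + 890 = -5 + 890 = 885)
1/((X(24*(-2 - 23), R) - 29943) + 4707103) = 1/((885 - 29943) + 4707103) = 1/(-29058 + 4707103) = 1/4678045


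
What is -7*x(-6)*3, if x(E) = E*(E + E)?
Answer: -1512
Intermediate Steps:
x(E) = 2*E² (x(E) = E*(2*E) = 2*E²)
-7*x(-6)*3 = -14*(-6)²*3 = -14*36*3 = -7*72*3 = -504*3 = -1512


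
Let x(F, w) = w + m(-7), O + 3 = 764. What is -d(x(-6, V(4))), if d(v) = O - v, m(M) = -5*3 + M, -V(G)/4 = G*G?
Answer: -847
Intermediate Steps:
O = 761 (O = -3 + 764 = 761)
V(G) = -4*G² (V(G) = -4*G*G = -4*G²)
m(M) = -15 + M
x(F, w) = -22 + w (x(F, w) = w + (-15 - 7) = w - 22 = -22 + w)
d(v) = 761 - v
-d(x(-6, V(4))) = -(761 - (-22 - 4*4²)) = -(761 - (-22 - 4*16)) = -(761 - (-22 - 64)) = -(761 - 1*(-86)) = -(761 + 86) = -1*847 = -847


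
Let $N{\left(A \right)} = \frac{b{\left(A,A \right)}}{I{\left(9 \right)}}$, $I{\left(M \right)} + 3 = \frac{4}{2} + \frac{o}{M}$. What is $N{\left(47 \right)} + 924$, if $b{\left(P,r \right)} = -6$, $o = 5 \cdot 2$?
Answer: $870$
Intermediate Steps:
$o = 10$
$I{\left(M \right)} = -1 + \frac{10}{M}$ ($I{\left(M \right)} = -3 + \left(\frac{4}{2} + \frac{10}{M}\right) = -3 + \left(4 \cdot \frac{1}{2} + \frac{10}{M}\right) = -3 + \left(2 + \frac{10}{M}\right) = -1 + \frac{10}{M}$)
$N{\left(A \right)} = -54$ ($N{\left(A \right)} = - \frac{6}{\frac{1}{9} \left(10 - 9\right)} = - \frac{6}{\frac{1}{9} \cdot 1} = - 6 \frac{1}{\frac{1}{9}} = \left(-6\right) 9 = -54$)
$N{\left(47 \right)} + 924 = -54 + 924 = 870$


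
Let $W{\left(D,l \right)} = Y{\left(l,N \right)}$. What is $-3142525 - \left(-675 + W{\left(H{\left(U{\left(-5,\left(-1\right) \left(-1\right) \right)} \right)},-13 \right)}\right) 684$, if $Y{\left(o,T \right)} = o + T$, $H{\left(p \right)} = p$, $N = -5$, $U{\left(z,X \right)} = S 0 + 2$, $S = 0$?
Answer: $-2668513$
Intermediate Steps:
$U{\left(z,X \right)} = 2$ ($U{\left(z,X \right)} = 0 \cdot 0 + 2 = 0 + 2 = 2$)
$Y{\left(o,T \right)} = T + o$
$W{\left(D,l \right)} = -5 + l$
$-3142525 - \left(-675 + W{\left(H{\left(U{\left(-5,\left(-1\right) \left(-1\right) \right)} \right)},-13 \right)}\right) 684 = -3142525 - \left(-675 - 18\right) 684 = -3142525 - \left(-693\right) 684 = -3142525 - -474012 = -3142525 + 474012 = -2668513$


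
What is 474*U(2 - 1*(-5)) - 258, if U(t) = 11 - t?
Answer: 1638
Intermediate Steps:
474*U(2 - 1*(-5)) - 258 = 474*(11 - (2 - 1*(-5))) - 258 = 474*(11 - (2 + 5)) - 258 = 474*(11 - 1*7) - 258 = 474*(11 - 7) - 258 = 474*4 - 258 = 1896 - 258 = 1638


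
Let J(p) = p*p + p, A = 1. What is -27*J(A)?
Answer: -54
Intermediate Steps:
J(p) = p + p**2 (J(p) = p**2 + p = p + p**2)
-27*J(A) = -27*(1 + 1) = -27*2 = -54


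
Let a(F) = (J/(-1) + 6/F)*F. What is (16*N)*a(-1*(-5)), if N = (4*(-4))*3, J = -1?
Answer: -8448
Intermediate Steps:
a(F) = F*(1 + 6/F) (a(F) = (-1/(-1) + 6/F)*F = (-1*(-1) + 6/F)*F = (1 + 6/F)*F = F*(1 + 6/F))
N = -48 (N = -16*3 = -48)
(16*N)*a(-1*(-5)) = (16*(-48))*(6 - 1*(-5)) = -768*(6 + 5) = -768*11 = -8448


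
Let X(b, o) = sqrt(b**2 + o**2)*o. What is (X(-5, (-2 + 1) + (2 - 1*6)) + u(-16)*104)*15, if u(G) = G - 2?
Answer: -28080 - 375*sqrt(2) ≈ -28610.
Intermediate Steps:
u(G) = -2 + G
X(b, o) = o*sqrt(b**2 + o**2)
(X(-5, (-2 + 1) + (2 - 1*6)) + u(-16)*104)*15 = (((-2 + 1) + (2 - 1*6))*sqrt((-5)**2 + ((-2 + 1) + (2 - 1*6))**2) + (-2 - 16)*104)*15 = ((-1 + (2 - 6))*sqrt(25 + (-1 + (2 - 6))**2) - 18*104)*15 = ((-1 - 4)*sqrt(25 + (-1 - 4)**2) - 1872)*15 = (-5*sqrt(25 + (-5)**2) - 1872)*15 = (-5*sqrt(25 + 25) - 1872)*15 = (-25*sqrt(2) - 1872)*15 = (-1872 - 25*sqrt(2))*15 = -28080 - 375*sqrt(2)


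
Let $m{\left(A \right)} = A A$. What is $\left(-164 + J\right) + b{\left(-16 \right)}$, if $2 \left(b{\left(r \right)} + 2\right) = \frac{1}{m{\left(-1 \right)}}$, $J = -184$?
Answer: $- \frac{699}{2} \approx -349.5$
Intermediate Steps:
$m{\left(A \right)} = A^{2}$
$b{\left(r \right)} = - \frac{3}{2}$ ($b{\left(r \right)} = -2 + \frac{1}{2 \left(-1\right)^{2}} = -2 + \frac{1}{2 \cdot 1} = -2 + \frac{1}{2} \cdot 1 = -2 + \frac{1}{2} = - \frac{3}{2}$)
$\left(-164 + J\right) + b{\left(-16 \right)} = \left(-164 - 184\right) - \frac{3}{2} = -348 - \frac{3}{2} = - \frac{699}{2}$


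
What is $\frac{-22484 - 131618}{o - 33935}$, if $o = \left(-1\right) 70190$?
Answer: $\frac{154102}{104125} \approx 1.48$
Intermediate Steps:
$o = -70190$
$\frac{-22484 - 131618}{o - 33935} = \frac{-22484 - 131618}{-70190 - 33935} = - \frac{154102}{-104125} = \left(-154102\right) \left(- \frac{1}{104125}\right) = \frac{154102}{104125}$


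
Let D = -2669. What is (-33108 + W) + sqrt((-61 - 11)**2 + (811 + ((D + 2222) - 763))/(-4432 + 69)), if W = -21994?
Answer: -55102 + sqrt(98683167333)/4363 ≈ -55030.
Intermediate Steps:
(-33108 + W) + sqrt((-61 - 11)**2 + (811 + ((D + 2222) - 763))/(-4432 + 69)) = (-33108 - 21994) + sqrt((-61 - 11)**2 + (811 + ((-2669 + 2222) - 763))/(-4432 + 69)) = -55102 + sqrt((-72)**2 + (811 + (-447 - 763))/(-4363)) = -55102 + sqrt(5184 + (811 - 1210)*(-1/4363)) = -55102 + sqrt(5184 - 399*(-1/4363)) = -55102 + sqrt(5184 + 399/4363) = -55102 + sqrt(22618191/4363) = -55102 + sqrt(98683167333)/4363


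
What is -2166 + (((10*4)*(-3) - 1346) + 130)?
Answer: -3502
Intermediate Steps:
-2166 + (((10*4)*(-3) - 1346) + 130) = -2166 + ((40*(-3) - 1346) + 130) = -2166 + ((-120 - 1346) + 130) = -2166 + (-1466 + 130) = -2166 - 1336 = -3502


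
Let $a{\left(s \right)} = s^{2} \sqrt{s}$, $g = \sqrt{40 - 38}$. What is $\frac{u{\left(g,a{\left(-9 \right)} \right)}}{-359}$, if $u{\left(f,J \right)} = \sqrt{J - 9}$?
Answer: $- \frac{3 \sqrt{-1 + 27 i}}{359} \approx -0.030141 - 0.031278 i$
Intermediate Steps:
$g = \sqrt{2} \approx 1.4142$
$a{\left(s \right)} = s^{\frac{5}{2}}$
$u{\left(f,J \right)} = \sqrt{-9 + J}$
$\frac{u{\left(g,a{\left(-9 \right)} \right)}}{-359} = \frac{\sqrt{-9 + \left(-9\right)^{\frac{5}{2}}}}{-359} = \sqrt{-9 + 243 i} \left(- \frac{1}{359}\right) = - \frac{\sqrt{-9 + 243 i}}{359}$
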